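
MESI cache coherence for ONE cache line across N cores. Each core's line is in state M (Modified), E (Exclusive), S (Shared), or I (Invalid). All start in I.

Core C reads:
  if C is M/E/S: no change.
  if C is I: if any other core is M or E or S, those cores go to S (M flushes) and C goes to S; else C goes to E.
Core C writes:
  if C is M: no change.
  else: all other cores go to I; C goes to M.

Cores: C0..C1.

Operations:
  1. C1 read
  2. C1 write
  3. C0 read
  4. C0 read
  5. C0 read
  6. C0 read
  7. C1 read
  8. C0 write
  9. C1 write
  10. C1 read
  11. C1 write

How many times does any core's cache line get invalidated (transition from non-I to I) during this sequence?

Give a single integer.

Op 1: C1 read [C1 read from I: no other sharers -> C1=E (exclusive)] -> [I,E] (invalidations this op: 0; running total: 0)
Op 2: C1 write [C1 write: invalidate none -> C1=M] -> [I,M] (invalidations this op: 0; running total: 0)
Op 3: C0 read [C0 read from I: others=['C1=M'] -> C0=S, others downsized to S] -> [S,S] (invalidations this op: 0; running total: 0)
Op 4: C0 read [C0 read: already in S, no change] -> [S,S] (invalidations this op: 0; running total: 0)
Op 5: C0 read [C0 read: already in S, no change] -> [S,S] (invalidations this op: 0; running total: 0)
Op 6: C0 read [C0 read: already in S, no change] -> [S,S] (invalidations this op: 0; running total: 0)
Op 7: C1 read [C1 read: already in S, no change] -> [S,S] (invalidations this op: 0; running total: 0)
Op 8: C0 write [C0 write: invalidate ['C1=S'] -> C0=M] -> [M,I] (invalidations this op: 1; running total: 1)
Op 9: C1 write [C1 write: invalidate ['C0=M'] -> C1=M] -> [I,M] (invalidations this op: 1; running total: 2)
Op 10: C1 read [C1 read: already in M, no change] -> [I,M] (invalidations this op: 0; running total: 2)
Op 11: C1 write [C1 write: already M (modified), no change] -> [I,M] (invalidations this op: 0; running total: 2)

Answer: 2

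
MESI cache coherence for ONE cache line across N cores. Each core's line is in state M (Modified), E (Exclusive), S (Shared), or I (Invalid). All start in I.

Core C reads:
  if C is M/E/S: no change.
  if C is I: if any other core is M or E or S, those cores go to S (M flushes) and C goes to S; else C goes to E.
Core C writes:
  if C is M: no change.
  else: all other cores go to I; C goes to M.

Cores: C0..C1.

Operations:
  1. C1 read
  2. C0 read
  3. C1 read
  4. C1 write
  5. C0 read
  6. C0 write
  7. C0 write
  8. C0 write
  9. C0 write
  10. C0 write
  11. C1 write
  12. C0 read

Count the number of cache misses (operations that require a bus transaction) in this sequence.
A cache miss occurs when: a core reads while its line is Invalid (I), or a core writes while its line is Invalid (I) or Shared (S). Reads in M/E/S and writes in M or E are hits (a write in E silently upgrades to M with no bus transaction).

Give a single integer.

Op 1: C1 read [C1 read from I: no other sharers -> C1=E (exclusive)] -> [I,E] [MISS #1: read from I]
Op 2: C0 read [C0 read from I: others=['C1=E'] -> C0=S, others downsized to S] -> [S,S] [MISS #2: read from I]
Op 3: C1 read [C1 read: already in S, no change] -> [S,S] [hit: read from S]
Op 4: C1 write [C1 write: invalidate ['C0=S'] -> C1=M] -> [I,M] [MISS #3: write from S]
Op 5: C0 read [C0 read from I: others=['C1=M'] -> C0=S, others downsized to S] -> [S,S] [MISS #4: read from I]
Op 6: C0 write [C0 write: invalidate ['C1=S'] -> C0=M] -> [M,I] [MISS #5: write from S]
Op 7: C0 write [C0 write: already M (modified), no change] -> [M,I] [hit: write from M]
Op 8: C0 write [C0 write: already M (modified), no change] -> [M,I] [hit: write from M]
Op 9: C0 write [C0 write: already M (modified), no change] -> [M,I] [hit: write from M]
Op 10: C0 write [C0 write: already M (modified), no change] -> [M,I] [hit: write from M]
Op 11: C1 write [C1 write: invalidate ['C0=M'] -> C1=M] -> [I,M] [MISS #6: write from I]
Op 12: C0 read [C0 read from I: others=['C1=M'] -> C0=S, others downsized to S] -> [S,S] [MISS #7: read from I]

Answer: 7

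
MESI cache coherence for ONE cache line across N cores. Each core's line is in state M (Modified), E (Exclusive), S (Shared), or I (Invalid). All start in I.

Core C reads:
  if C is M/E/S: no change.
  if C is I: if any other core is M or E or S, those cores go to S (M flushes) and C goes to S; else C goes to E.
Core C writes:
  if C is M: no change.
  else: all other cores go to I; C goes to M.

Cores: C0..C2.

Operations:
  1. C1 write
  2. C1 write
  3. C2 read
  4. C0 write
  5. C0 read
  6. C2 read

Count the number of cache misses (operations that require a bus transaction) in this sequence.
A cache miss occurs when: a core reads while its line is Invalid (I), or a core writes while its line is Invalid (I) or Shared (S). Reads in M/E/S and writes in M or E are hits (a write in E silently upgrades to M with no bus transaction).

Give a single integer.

Op 1: C1 write [C1 write: invalidate none -> C1=M] -> [I,M,I] [MISS #1: write from I]
Op 2: C1 write [C1 write: already M (modified), no change] -> [I,M,I] [hit: write from M]
Op 3: C2 read [C2 read from I: others=['C1=M'] -> C2=S, others downsized to S] -> [I,S,S] [MISS #2: read from I]
Op 4: C0 write [C0 write: invalidate ['C1=S', 'C2=S'] -> C0=M] -> [M,I,I] [MISS #3: write from I]
Op 5: C0 read [C0 read: already in M, no change] -> [M,I,I] [hit: read from M]
Op 6: C2 read [C2 read from I: others=['C0=M'] -> C2=S, others downsized to S] -> [S,I,S] [MISS #4: read from I]

Answer: 4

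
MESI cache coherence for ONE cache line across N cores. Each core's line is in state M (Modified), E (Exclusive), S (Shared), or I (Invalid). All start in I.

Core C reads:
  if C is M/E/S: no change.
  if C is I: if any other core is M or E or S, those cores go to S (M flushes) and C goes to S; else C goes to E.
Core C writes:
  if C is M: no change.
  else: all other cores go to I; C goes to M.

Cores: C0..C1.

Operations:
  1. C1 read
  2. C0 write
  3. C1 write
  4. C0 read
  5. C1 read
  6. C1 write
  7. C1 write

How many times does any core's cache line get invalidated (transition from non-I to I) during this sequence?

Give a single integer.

Answer: 3

Derivation:
Op 1: C1 read [C1 read from I: no other sharers -> C1=E (exclusive)] -> [I,E] (invalidations this op: 0; running total: 0)
Op 2: C0 write [C0 write: invalidate ['C1=E'] -> C0=M] -> [M,I] (invalidations this op: 1; running total: 1)
Op 3: C1 write [C1 write: invalidate ['C0=M'] -> C1=M] -> [I,M] (invalidations this op: 1; running total: 2)
Op 4: C0 read [C0 read from I: others=['C1=M'] -> C0=S, others downsized to S] -> [S,S] (invalidations this op: 0; running total: 2)
Op 5: C1 read [C1 read: already in S, no change] -> [S,S] (invalidations this op: 0; running total: 2)
Op 6: C1 write [C1 write: invalidate ['C0=S'] -> C1=M] -> [I,M] (invalidations this op: 1; running total: 3)
Op 7: C1 write [C1 write: already M (modified), no change] -> [I,M] (invalidations this op: 0; running total: 3)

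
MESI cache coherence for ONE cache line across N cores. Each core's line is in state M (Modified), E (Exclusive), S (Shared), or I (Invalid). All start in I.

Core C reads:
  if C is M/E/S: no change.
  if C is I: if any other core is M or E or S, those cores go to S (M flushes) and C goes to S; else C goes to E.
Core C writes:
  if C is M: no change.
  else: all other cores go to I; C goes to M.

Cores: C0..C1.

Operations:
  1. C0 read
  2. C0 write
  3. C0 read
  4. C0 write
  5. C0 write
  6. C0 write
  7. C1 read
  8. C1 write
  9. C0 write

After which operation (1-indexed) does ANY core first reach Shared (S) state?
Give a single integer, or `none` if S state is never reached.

Answer: 7

Derivation:
Op 1: C0 read [C0 read from I: no other sharers -> C0=E (exclusive)] -> [E,I]
Op 2: C0 write [C0 write: invalidate none -> C0=M] -> [M,I]
Op 3: C0 read [C0 read: already in M, no change] -> [M,I]
Op 4: C0 write [C0 write: already M (modified), no change] -> [M,I]
Op 5: C0 write [C0 write: already M (modified), no change] -> [M,I]
Op 6: C0 write [C0 write: already M (modified), no change] -> [M,I]
Op 7: C1 read [C1 read from I: others=['C0=M'] -> C1=S, others downsized to S] -> [S,S]
  -> First S state at op 7; remaining ops need not be traced.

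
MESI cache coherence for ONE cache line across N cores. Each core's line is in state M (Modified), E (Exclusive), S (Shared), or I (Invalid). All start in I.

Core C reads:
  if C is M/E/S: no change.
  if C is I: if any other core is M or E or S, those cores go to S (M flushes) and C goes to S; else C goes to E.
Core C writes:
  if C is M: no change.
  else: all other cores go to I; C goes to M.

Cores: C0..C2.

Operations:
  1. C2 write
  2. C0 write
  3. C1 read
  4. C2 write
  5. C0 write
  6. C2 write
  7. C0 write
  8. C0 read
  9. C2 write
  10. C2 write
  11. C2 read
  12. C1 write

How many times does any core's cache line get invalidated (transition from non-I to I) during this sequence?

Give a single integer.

Answer: 8

Derivation:
Op 1: C2 write [C2 write: invalidate none -> C2=M] -> [I,I,M] (invalidations this op: 0; running total: 0)
Op 2: C0 write [C0 write: invalidate ['C2=M'] -> C0=M] -> [M,I,I] (invalidations this op: 1; running total: 1)
Op 3: C1 read [C1 read from I: others=['C0=M'] -> C1=S, others downsized to S] -> [S,S,I] (invalidations this op: 0; running total: 1)
Op 4: C2 write [C2 write: invalidate ['C0=S', 'C1=S'] -> C2=M] -> [I,I,M] (invalidations this op: 2; running total: 3)
Op 5: C0 write [C0 write: invalidate ['C2=M'] -> C0=M] -> [M,I,I] (invalidations this op: 1; running total: 4)
Op 6: C2 write [C2 write: invalidate ['C0=M'] -> C2=M] -> [I,I,M] (invalidations this op: 1; running total: 5)
Op 7: C0 write [C0 write: invalidate ['C2=M'] -> C0=M] -> [M,I,I] (invalidations this op: 1; running total: 6)
Op 8: C0 read [C0 read: already in M, no change] -> [M,I,I] (invalidations this op: 0; running total: 6)
Op 9: C2 write [C2 write: invalidate ['C0=M'] -> C2=M] -> [I,I,M] (invalidations this op: 1; running total: 7)
Op 10: C2 write [C2 write: already M (modified), no change] -> [I,I,M] (invalidations this op: 0; running total: 7)
Op 11: C2 read [C2 read: already in M, no change] -> [I,I,M] (invalidations this op: 0; running total: 7)
Op 12: C1 write [C1 write: invalidate ['C2=M'] -> C1=M] -> [I,M,I] (invalidations this op: 1; running total: 8)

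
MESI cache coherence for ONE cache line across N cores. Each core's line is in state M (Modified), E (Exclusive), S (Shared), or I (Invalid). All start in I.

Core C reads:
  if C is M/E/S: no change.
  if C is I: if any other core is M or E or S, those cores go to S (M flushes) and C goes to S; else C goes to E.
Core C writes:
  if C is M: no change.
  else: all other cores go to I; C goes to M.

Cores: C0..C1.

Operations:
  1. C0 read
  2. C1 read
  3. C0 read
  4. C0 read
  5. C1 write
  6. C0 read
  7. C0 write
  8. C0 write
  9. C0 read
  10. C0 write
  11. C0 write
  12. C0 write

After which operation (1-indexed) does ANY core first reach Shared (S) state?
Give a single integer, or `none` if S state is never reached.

Answer: 2

Derivation:
Op 1: C0 read [C0 read from I: no other sharers -> C0=E (exclusive)] -> [E,I]
Op 2: C1 read [C1 read from I: others=['C0=E'] -> C1=S, others downsized to S] -> [S,S]
  -> First S state at op 2; remaining ops need not be traced.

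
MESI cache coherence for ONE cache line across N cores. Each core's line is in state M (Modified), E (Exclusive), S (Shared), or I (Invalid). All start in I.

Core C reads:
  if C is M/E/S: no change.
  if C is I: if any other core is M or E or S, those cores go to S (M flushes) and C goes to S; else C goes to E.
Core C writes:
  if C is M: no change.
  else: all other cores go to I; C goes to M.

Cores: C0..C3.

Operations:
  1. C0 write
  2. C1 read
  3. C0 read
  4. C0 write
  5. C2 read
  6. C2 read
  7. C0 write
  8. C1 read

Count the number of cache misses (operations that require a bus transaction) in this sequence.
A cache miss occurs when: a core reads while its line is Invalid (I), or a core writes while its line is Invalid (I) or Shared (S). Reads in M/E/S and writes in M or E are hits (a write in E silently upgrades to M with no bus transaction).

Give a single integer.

Op 1: C0 write [C0 write: invalidate none -> C0=M] -> [M,I,I,I] [MISS #1: write from I]
Op 2: C1 read [C1 read from I: others=['C0=M'] -> C1=S, others downsized to S] -> [S,S,I,I] [MISS #2: read from I]
Op 3: C0 read [C0 read: already in S, no change] -> [S,S,I,I] [hit: read from S]
Op 4: C0 write [C0 write: invalidate ['C1=S'] -> C0=M] -> [M,I,I,I] [MISS #3: write from S]
Op 5: C2 read [C2 read from I: others=['C0=M'] -> C2=S, others downsized to S] -> [S,I,S,I] [MISS #4: read from I]
Op 6: C2 read [C2 read: already in S, no change] -> [S,I,S,I] [hit: read from S]
Op 7: C0 write [C0 write: invalidate ['C2=S'] -> C0=M] -> [M,I,I,I] [MISS #5: write from S]
Op 8: C1 read [C1 read from I: others=['C0=M'] -> C1=S, others downsized to S] -> [S,S,I,I] [MISS #6: read from I]

Answer: 6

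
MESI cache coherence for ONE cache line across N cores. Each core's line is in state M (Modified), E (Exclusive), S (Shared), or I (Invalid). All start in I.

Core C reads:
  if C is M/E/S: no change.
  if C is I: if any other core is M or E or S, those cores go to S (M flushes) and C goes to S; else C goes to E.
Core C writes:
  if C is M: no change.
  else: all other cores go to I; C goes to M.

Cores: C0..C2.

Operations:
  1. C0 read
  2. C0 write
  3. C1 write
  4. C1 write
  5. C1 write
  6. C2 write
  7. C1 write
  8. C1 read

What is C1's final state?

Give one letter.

Answer: M

Derivation:
Op 1: C0 read [C0 read from I: no other sharers -> C0=E (exclusive)] -> [E,I,I]
Op 2: C0 write [C0 write: invalidate none -> C0=M] -> [M,I,I]
Op 3: C1 write [C1 write: invalidate ['C0=M'] -> C1=M] -> [I,M,I]
Op 4: C1 write [C1 write: already M (modified), no change] -> [I,M,I]
Op 5: C1 write [C1 write: already M (modified), no change] -> [I,M,I]
Op 6: C2 write [C2 write: invalidate ['C1=M'] -> C2=M] -> [I,I,M]
Op 7: C1 write [C1 write: invalidate ['C2=M'] -> C1=M] -> [I,M,I]
Op 8: C1 read [C1 read: already in M, no change] -> [I,M,I]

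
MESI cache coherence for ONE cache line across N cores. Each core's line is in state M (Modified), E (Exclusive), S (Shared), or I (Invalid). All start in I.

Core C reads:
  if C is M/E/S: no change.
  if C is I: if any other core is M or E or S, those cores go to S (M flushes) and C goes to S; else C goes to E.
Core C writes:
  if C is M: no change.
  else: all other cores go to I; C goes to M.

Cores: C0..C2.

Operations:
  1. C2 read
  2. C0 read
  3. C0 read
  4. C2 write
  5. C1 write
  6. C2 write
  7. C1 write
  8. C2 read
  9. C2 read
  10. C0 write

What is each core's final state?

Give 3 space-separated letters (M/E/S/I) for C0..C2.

Answer: M I I

Derivation:
Op 1: C2 read [C2 read from I: no other sharers -> C2=E (exclusive)] -> [I,I,E]
Op 2: C0 read [C0 read from I: others=['C2=E'] -> C0=S, others downsized to S] -> [S,I,S]
Op 3: C0 read [C0 read: already in S, no change] -> [S,I,S]
Op 4: C2 write [C2 write: invalidate ['C0=S'] -> C2=M] -> [I,I,M]
Op 5: C1 write [C1 write: invalidate ['C2=M'] -> C1=M] -> [I,M,I]
Op 6: C2 write [C2 write: invalidate ['C1=M'] -> C2=M] -> [I,I,M]
Op 7: C1 write [C1 write: invalidate ['C2=M'] -> C1=M] -> [I,M,I]
Op 8: C2 read [C2 read from I: others=['C1=M'] -> C2=S, others downsized to S] -> [I,S,S]
Op 9: C2 read [C2 read: already in S, no change] -> [I,S,S]
Op 10: C0 write [C0 write: invalidate ['C1=S', 'C2=S'] -> C0=M] -> [M,I,I]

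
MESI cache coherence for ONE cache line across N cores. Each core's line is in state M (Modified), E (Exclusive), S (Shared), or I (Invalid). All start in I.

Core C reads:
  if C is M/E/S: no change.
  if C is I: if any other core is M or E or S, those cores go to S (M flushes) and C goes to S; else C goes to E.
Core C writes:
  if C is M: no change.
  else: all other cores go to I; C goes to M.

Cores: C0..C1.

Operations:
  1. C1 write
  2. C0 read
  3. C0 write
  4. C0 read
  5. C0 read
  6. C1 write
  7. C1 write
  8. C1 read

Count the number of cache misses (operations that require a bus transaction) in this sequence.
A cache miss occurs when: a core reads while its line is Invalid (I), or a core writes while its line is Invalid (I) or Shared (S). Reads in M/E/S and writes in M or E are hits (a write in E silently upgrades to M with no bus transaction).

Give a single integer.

Answer: 4

Derivation:
Op 1: C1 write [C1 write: invalidate none -> C1=M] -> [I,M] [MISS #1: write from I]
Op 2: C0 read [C0 read from I: others=['C1=M'] -> C0=S, others downsized to S] -> [S,S] [MISS #2: read from I]
Op 3: C0 write [C0 write: invalidate ['C1=S'] -> C0=M] -> [M,I] [MISS #3: write from S]
Op 4: C0 read [C0 read: already in M, no change] -> [M,I] [hit: read from M]
Op 5: C0 read [C0 read: already in M, no change] -> [M,I] [hit: read from M]
Op 6: C1 write [C1 write: invalidate ['C0=M'] -> C1=M] -> [I,M] [MISS #4: write from I]
Op 7: C1 write [C1 write: already M (modified), no change] -> [I,M] [hit: write from M]
Op 8: C1 read [C1 read: already in M, no change] -> [I,M] [hit: read from M]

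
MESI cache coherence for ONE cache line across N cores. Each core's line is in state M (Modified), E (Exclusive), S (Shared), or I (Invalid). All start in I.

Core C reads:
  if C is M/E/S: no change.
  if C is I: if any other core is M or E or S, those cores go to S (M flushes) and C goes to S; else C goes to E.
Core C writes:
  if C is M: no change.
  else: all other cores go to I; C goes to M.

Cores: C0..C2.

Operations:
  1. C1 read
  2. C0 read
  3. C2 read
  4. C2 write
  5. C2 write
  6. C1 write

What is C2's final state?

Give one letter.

Answer: I

Derivation:
Op 1: C1 read [C1 read from I: no other sharers -> C1=E (exclusive)] -> [I,E,I]
Op 2: C0 read [C0 read from I: others=['C1=E'] -> C0=S, others downsized to S] -> [S,S,I]
Op 3: C2 read [C2 read from I: others=['C0=S', 'C1=S'] -> C2=S, others downsized to S] -> [S,S,S]
Op 4: C2 write [C2 write: invalidate ['C0=S', 'C1=S'] -> C2=M] -> [I,I,M]
Op 5: C2 write [C2 write: already M (modified), no change] -> [I,I,M]
Op 6: C1 write [C1 write: invalidate ['C2=M'] -> C1=M] -> [I,M,I]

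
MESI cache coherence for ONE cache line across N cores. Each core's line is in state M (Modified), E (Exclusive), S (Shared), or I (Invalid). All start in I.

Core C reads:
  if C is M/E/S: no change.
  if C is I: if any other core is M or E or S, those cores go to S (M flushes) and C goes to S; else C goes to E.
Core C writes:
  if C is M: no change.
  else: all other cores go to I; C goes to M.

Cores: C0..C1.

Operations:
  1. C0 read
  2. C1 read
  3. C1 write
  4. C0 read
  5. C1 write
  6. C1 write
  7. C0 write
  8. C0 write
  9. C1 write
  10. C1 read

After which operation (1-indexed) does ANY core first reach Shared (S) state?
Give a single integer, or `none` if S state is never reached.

Answer: 2

Derivation:
Op 1: C0 read [C0 read from I: no other sharers -> C0=E (exclusive)] -> [E,I]
Op 2: C1 read [C1 read from I: others=['C0=E'] -> C1=S, others downsized to S] -> [S,S]
  -> First S state at op 2; remaining ops need not be traced.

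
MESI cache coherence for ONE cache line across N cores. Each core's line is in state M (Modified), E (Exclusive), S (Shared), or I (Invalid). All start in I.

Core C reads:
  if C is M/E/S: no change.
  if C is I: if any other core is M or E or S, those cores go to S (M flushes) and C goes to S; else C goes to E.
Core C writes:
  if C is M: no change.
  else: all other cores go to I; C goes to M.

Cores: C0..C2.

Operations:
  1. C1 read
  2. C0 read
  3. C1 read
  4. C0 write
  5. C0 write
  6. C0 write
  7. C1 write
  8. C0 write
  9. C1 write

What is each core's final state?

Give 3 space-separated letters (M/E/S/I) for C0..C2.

Answer: I M I

Derivation:
Op 1: C1 read [C1 read from I: no other sharers -> C1=E (exclusive)] -> [I,E,I]
Op 2: C0 read [C0 read from I: others=['C1=E'] -> C0=S, others downsized to S] -> [S,S,I]
Op 3: C1 read [C1 read: already in S, no change] -> [S,S,I]
Op 4: C0 write [C0 write: invalidate ['C1=S'] -> C0=M] -> [M,I,I]
Op 5: C0 write [C0 write: already M (modified), no change] -> [M,I,I]
Op 6: C0 write [C0 write: already M (modified), no change] -> [M,I,I]
Op 7: C1 write [C1 write: invalidate ['C0=M'] -> C1=M] -> [I,M,I]
Op 8: C0 write [C0 write: invalidate ['C1=M'] -> C0=M] -> [M,I,I]
Op 9: C1 write [C1 write: invalidate ['C0=M'] -> C1=M] -> [I,M,I]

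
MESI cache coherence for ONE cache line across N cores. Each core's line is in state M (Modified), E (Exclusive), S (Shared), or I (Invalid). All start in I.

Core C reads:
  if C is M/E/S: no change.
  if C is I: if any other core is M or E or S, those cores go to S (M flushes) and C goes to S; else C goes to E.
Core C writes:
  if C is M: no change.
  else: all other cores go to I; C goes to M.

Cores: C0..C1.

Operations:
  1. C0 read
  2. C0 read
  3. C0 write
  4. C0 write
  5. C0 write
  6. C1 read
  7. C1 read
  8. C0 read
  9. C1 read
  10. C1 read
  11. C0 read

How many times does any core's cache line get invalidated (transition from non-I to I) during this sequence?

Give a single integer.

Answer: 0

Derivation:
Op 1: C0 read [C0 read from I: no other sharers -> C0=E (exclusive)] -> [E,I] (invalidations this op: 0; running total: 0)
Op 2: C0 read [C0 read: already in E, no change] -> [E,I] (invalidations this op: 0; running total: 0)
Op 3: C0 write [C0 write: invalidate none -> C0=M] -> [M,I] (invalidations this op: 0; running total: 0)
Op 4: C0 write [C0 write: already M (modified), no change] -> [M,I] (invalidations this op: 0; running total: 0)
Op 5: C0 write [C0 write: already M (modified), no change] -> [M,I] (invalidations this op: 0; running total: 0)
Op 6: C1 read [C1 read from I: others=['C0=M'] -> C1=S, others downsized to S] -> [S,S] (invalidations this op: 0; running total: 0)
Op 7: C1 read [C1 read: already in S, no change] -> [S,S] (invalidations this op: 0; running total: 0)
Op 8: C0 read [C0 read: already in S, no change] -> [S,S] (invalidations this op: 0; running total: 0)
Op 9: C1 read [C1 read: already in S, no change] -> [S,S] (invalidations this op: 0; running total: 0)
Op 10: C1 read [C1 read: already in S, no change] -> [S,S] (invalidations this op: 0; running total: 0)
Op 11: C0 read [C0 read: already in S, no change] -> [S,S] (invalidations this op: 0; running total: 0)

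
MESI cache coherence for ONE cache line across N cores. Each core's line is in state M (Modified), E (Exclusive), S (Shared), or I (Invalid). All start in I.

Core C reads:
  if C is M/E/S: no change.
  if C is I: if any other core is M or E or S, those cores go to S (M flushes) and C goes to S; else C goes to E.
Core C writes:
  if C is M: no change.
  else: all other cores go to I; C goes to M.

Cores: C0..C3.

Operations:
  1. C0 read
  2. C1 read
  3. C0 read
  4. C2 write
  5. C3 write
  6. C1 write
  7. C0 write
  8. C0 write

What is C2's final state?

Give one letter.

Answer: I

Derivation:
Op 1: C0 read [C0 read from I: no other sharers -> C0=E (exclusive)] -> [E,I,I,I]
Op 2: C1 read [C1 read from I: others=['C0=E'] -> C1=S, others downsized to S] -> [S,S,I,I]
Op 3: C0 read [C0 read: already in S, no change] -> [S,S,I,I]
Op 4: C2 write [C2 write: invalidate ['C0=S', 'C1=S'] -> C2=M] -> [I,I,M,I]
Op 5: C3 write [C3 write: invalidate ['C2=M'] -> C3=M] -> [I,I,I,M]
Op 6: C1 write [C1 write: invalidate ['C3=M'] -> C1=M] -> [I,M,I,I]
Op 7: C0 write [C0 write: invalidate ['C1=M'] -> C0=M] -> [M,I,I,I]
Op 8: C0 write [C0 write: already M (modified), no change] -> [M,I,I,I]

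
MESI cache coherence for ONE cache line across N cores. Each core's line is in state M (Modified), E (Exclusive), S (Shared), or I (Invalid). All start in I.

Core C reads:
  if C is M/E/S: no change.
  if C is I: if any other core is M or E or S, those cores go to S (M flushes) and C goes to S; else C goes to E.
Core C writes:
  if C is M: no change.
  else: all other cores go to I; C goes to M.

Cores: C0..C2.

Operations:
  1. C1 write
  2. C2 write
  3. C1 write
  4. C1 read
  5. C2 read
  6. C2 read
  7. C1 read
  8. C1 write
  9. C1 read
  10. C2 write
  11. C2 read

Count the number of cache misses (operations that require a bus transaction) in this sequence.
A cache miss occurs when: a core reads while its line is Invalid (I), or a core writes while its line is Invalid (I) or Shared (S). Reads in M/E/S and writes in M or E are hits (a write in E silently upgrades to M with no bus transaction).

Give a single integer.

Answer: 6

Derivation:
Op 1: C1 write [C1 write: invalidate none -> C1=M] -> [I,M,I] [MISS #1: write from I]
Op 2: C2 write [C2 write: invalidate ['C1=M'] -> C2=M] -> [I,I,M] [MISS #2: write from I]
Op 3: C1 write [C1 write: invalidate ['C2=M'] -> C1=M] -> [I,M,I] [MISS #3: write from I]
Op 4: C1 read [C1 read: already in M, no change] -> [I,M,I] [hit: read from M]
Op 5: C2 read [C2 read from I: others=['C1=M'] -> C2=S, others downsized to S] -> [I,S,S] [MISS #4: read from I]
Op 6: C2 read [C2 read: already in S, no change] -> [I,S,S] [hit: read from S]
Op 7: C1 read [C1 read: already in S, no change] -> [I,S,S] [hit: read from S]
Op 8: C1 write [C1 write: invalidate ['C2=S'] -> C1=M] -> [I,M,I] [MISS #5: write from S]
Op 9: C1 read [C1 read: already in M, no change] -> [I,M,I] [hit: read from M]
Op 10: C2 write [C2 write: invalidate ['C1=M'] -> C2=M] -> [I,I,M] [MISS #6: write from I]
Op 11: C2 read [C2 read: already in M, no change] -> [I,I,M] [hit: read from M]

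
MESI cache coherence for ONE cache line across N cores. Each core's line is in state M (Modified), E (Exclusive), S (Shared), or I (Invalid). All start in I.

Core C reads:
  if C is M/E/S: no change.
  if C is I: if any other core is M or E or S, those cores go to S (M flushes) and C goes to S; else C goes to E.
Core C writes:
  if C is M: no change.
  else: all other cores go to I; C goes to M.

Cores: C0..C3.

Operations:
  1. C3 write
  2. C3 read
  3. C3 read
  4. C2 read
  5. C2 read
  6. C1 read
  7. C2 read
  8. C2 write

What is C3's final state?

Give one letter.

Op 1: C3 write [C3 write: invalidate none -> C3=M] -> [I,I,I,M]
Op 2: C3 read [C3 read: already in M, no change] -> [I,I,I,M]
Op 3: C3 read [C3 read: already in M, no change] -> [I,I,I,M]
Op 4: C2 read [C2 read from I: others=['C3=M'] -> C2=S, others downsized to S] -> [I,I,S,S]
Op 5: C2 read [C2 read: already in S, no change] -> [I,I,S,S]
Op 6: C1 read [C1 read from I: others=['C2=S', 'C3=S'] -> C1=S, others downsized to S] -> [I,S,S,S]
Op 7: C2 read [C2 read: already in S, no change] -> [I,S,S,S]
Op 8: C2 write [C2 write: invalidate ['C1=S', 'C3=S'] -> C2=M] -> [I,I,M,I]

Answer: I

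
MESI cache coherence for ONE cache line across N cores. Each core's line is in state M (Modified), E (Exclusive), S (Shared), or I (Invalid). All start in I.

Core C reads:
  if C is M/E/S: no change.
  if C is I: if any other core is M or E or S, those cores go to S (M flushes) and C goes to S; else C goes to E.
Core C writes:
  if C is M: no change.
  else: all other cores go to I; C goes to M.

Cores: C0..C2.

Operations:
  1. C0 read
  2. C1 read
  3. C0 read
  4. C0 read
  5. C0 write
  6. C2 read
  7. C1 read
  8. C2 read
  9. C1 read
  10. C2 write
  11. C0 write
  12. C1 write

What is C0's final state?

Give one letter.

Answer: I

Derivation:
Op 1: C0 read [C0 read from I: no other sharers -> C0=E (exclusive)] -> [E,I,I]
Op 2: C1 read [C1 read from I: others=['C0=E'] -> C1=S, others downsized to S] -> [S,S,I]
Op 3: C0 read [C0 read: already in S, no change] -> [S,S,I]
Op 4: C0 read [C0 read: already in S, no change] -> [S,S,I]
Op 5: C0 write [C0 write: invalidate ['C1=S'] -> C0=M] -> [M,I,I]
Op 6: C2 read [C2 read from I: others=['C0=M'] -> C2=S, others downsized to S] -> [S,I,S]
Op 7: C1 read [C1 read from I: others=['C0=S', 'C2=S'] -> C1=S, others downsized to S] -> [S,S,S]
Op 8: C2 read [C2 read: already in S, no change] -> [S,S,S]
Op 9: C1 read [C1 read: already in S, no change] -> [S,S,S]
Op 10: C2 write [C2 write: invalidate ['C0=S', 'C1=S'] -> C2=M] -> [I,I,M]
Op 11: C0 write [C0 write: invalidate ['C2=M'] -> C0=M] -> [M,I,I]
Op 12: C1 write [C1 write: invalidate ['C0=M'] -> C1=M] -> [I,M,I]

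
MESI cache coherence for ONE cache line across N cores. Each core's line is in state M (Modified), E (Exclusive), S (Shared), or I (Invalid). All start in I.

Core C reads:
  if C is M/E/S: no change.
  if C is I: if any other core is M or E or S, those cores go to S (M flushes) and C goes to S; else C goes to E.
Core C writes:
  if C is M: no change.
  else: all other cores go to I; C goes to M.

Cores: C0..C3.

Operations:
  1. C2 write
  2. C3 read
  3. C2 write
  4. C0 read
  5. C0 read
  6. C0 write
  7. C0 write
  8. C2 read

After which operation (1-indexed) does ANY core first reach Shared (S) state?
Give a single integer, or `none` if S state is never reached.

Answer: 2

Derivation:
Op 1: C2 write [C2 write: invalidate none -> C2=M] -> [I,I,M,I]
Op 2: C3 read [C3 read from I: others=['C2=M'] -> C3=S, others downsized to S] -> [I,I,S,S]
  -> First S state at op 2; remaining ops need not be traced.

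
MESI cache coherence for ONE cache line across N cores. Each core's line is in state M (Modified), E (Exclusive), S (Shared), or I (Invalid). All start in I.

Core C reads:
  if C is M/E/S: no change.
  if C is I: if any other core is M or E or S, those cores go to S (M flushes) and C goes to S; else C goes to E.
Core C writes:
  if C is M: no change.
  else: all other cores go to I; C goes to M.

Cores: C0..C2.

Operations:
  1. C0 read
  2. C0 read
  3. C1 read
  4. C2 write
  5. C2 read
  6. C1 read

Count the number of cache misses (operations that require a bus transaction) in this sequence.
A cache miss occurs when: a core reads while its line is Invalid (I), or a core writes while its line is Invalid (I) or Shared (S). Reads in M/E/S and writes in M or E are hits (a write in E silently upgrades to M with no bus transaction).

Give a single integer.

Op 1: C0 read [C0 read from I: no other sharers -> C0=E (exclusive)] -> [E,I,I] [MISS #1: read from I]
Op 2: C0 read [C0 read: already in E, no change] -> [E,I,I] [hit: read from E]
Op 3: C1 read [C1 read from I: others=['C0=E'] -> C1=S, others downsized to S] -> [S,S,I] [MISS #2: read from I]
Op 4: C2 write [C2 write: invalidate ['C0=S', 'C1=S'] -> C2=M] -> [I,I,M] [MISS #3: write from I]
Op 5: C2 read [C2 read: already in M, no change] -> [I,I,M] [hit: read from M]
Op 6: C1 read [C1 read from I: others=['C2=M'] -> C1=S, others downsized to S] -> [I,S,S] [MISS #4: read from I]

Answer: 4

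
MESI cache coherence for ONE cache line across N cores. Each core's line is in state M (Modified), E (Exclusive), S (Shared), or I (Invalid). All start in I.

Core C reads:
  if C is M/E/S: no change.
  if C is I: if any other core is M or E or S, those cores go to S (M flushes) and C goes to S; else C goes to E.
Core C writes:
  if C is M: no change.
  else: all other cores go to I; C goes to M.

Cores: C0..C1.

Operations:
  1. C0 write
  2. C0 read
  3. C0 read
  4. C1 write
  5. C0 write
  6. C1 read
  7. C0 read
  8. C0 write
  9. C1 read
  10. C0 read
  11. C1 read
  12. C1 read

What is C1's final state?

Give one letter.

Op 1: C0 write [C0 write: invalidate none -> C0=M] -> [M,I]
Op 2: C0 read [C0 read: already in M, no change] -> [M,I]
Op 3: C0 read [C0 read: already in M, no change] -> [M,I]
Op 4: C1 write [C1 write: invalidate ['C0=M'] -> C1=M] -> [I,M]
Op 5: C0 write [C0 write: invalidate ['C1=M'] -> C0=M] -> [M,I]
Op 6: C1 read [C1 read from I: others=['C0=M'] -> C1=S, others downsized to S] -> [S,S]
Op 7: C0 read [C0 read: already in S, no change] -> [S,S]
Op 8: C0 write [C0 write: invalidate ['C1=S'] -> C0=M] -> [M,I]
Op 9: C1 read [C1 read from I: others=['C0=M'] -> C1=S, others downsized to S] -> [S,S]
Op 10: C0 read [C0 read: already in S, no change] -> [S,S]
Op 11: C1 read [C1 read: already in S, no change] -> [S,S]
Op 12: C1 read [C1 read: already in S, no change] -> [S,S]

Answer: S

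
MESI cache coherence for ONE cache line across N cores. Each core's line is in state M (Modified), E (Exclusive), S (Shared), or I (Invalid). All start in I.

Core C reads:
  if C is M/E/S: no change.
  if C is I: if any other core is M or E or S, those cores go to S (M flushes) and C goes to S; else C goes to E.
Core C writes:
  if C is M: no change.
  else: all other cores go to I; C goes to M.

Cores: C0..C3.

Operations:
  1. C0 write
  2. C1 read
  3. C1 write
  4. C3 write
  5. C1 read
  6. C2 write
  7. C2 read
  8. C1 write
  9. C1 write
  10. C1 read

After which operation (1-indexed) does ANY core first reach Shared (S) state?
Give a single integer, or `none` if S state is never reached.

Op 1: C0 write [C0 write: invalidate none -> C0=M] -> [M,I,I,I]
Op 2: C1 read [C1 read from I: others=['C0=M'] -> C1=S, others downsized to S] -> [S,S,I,I]
  -> First S state at op 2; remaining ops need not be traced.

Answer: 2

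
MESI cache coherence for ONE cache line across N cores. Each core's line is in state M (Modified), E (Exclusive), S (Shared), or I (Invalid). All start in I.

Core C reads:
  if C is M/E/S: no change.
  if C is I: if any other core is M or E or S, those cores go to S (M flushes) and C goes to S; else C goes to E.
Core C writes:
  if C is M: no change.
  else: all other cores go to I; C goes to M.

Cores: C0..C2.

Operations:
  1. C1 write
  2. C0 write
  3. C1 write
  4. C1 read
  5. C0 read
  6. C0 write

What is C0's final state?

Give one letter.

Answer: M

Derivation:
Op 1: C1 write [C1 write: invalidate none -> C1=M] -> [I,M,I]
Op 2: C0 write [C0 write: invalidate ['C1=M'] -> C0=M] -> [M,I,I]
Op 3: C1 write [C1 write: invalidate ['C0=M'] -> C1=M] -> [I,M,I]
Op 4: C1 read [C1 read: already in M, no change] -> [I,M,I]
Op 5: C0 read [C0 read from I: others=['C1=M'] -> C0=S, others downsized to S] -> [S,S,I]
Op 6: C0 write [C0 write: invalidate ['C1=S'] -> C0=M] -> [M,I,I]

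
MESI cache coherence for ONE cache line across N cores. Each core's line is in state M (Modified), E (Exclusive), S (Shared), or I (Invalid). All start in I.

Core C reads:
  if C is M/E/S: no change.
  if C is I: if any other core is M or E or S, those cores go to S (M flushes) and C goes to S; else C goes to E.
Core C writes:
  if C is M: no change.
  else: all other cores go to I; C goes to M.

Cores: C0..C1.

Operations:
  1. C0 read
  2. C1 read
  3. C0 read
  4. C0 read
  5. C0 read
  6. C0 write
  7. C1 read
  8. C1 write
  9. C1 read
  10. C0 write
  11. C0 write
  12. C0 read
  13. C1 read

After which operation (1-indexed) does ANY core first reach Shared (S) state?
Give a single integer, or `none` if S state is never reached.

Answer: 2

Derivation:
Op 1: C0 read [C0 read from I: no other sharers -> C0=E (exclusive)] -> [E,I]
Op 2: C1 read [C1 read from I: others=['C0=E'] -> C1=S, others downsized to S] -> [S,S]
  -> First S state at op 2; remaining ops need not be traced.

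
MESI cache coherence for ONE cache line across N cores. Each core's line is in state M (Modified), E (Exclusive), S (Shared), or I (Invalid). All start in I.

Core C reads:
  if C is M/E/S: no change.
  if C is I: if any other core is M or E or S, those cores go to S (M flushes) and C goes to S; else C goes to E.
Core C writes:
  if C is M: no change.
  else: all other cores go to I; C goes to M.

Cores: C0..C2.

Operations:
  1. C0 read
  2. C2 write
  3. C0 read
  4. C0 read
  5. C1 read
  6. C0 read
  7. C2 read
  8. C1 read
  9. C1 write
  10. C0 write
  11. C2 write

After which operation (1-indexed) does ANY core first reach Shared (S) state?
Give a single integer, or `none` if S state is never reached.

Op 1: C0 read [C0 read from I: no other sharers -> C0=E (exclusive)] -> [E,I,I]
Op 2: C2 write [C2 write: invalidate ['C0=E'] -> C2=M] -> [I,I,M]
Op 3: C0 read [C0 read from I: others=['C2=M'] -> C0=S, others downsized to S] -> [S,I,S]
  -> First S state at op 3; remaining ops need not be traced.

Answer: 3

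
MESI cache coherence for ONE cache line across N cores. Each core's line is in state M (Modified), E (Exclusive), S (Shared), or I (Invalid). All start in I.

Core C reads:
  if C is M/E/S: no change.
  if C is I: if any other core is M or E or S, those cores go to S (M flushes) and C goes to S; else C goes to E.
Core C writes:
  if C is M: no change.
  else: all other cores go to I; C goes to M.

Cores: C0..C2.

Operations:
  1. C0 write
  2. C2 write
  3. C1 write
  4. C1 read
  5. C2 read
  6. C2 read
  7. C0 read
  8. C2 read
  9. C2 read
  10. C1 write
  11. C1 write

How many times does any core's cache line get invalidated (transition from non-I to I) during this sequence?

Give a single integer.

Answer: 4

Derivation:
Op 1: C0 write [C0 write: invalidate none -> C0=M] -> [M,I,I] (invalidations this op: 0; running total: 0)
Op 2: C2 write [C2 write: invalidate ['C0=M'] -> C2=M] -> [I,I,M] (invalidations this op: 1; running total: 1)
Op 3: C1 write [C1 write: invalidate ['C2=M'] -> C1=M] -> [I,M,I] (invalidations this op: 1; running total: 2)
Op 4: C1 read [C1 read: already in M, no change] -> [I,M,I] (invalidations this op: 0; running total: 2)
Op 5: C2 read [C2 read from I: others=['C1=M'] -> C2=S, others downsized to S] -> [I,S,S] (invalidations this op: 0; running total: 2)
Op 6: C2 read [C2 read: already in S, no change] -> [I,S,S] (invalidations this op: 0; running total: 2)
Op 7: C0 read [C0 read from I: others=['C1=S', 'C2=S'] -> C0=S, others downsized to S] -> [S,S,S] (invalidations this op: 0; running total: 2)
Op 8: C2 read [C2 read: already in S, no change] -> [S,S,S] (invalidations this op: 0; running total: 2)
Op 9: C2 read [C2 read: already in S, no change] -> [S,S,S] (invalidations this op: 0; running total: 2)
Op 10: C1 write [C1 write: invalidate ['C0=S', 'C2=S'] -> C1=M] -> [I,M,I] (invalidations this op: 2; running total: 4)
Op 11: C1 write [C1 write: already M (modified), no change] -> [I,M,I] (invalidations this op: 0; running total: 4)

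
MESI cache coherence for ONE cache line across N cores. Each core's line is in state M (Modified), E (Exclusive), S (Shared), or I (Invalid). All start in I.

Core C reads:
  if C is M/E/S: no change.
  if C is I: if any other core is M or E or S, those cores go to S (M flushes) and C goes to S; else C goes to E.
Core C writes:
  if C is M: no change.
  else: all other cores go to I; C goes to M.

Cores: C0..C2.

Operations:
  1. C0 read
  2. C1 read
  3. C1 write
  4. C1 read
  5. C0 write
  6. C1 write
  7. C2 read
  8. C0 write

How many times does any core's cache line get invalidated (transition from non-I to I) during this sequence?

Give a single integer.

Op 1: C0 read [C0 read from I: no other sharers -> C0=E (exclusive)] -> [E,I,I] (invalidations this op: 0; running total: 0)
Op 2: C1 read [C1 read from I: others=['C0=E'] -> C1=S, others downsized to S] -> [S,S,I] (invalidations this op: 0; running total: 0)
Op 3: C1 write [C1 write: invalidate ['C0=S'] -> C1=M] -> [I,M,I] (invalidations this op: 1; running total: 1)
Op 4: C1 read [C1 read: already in M, no change] -> [I,M,I] (invalidations this op: 0; running total: 1)
Op 5: C0 write [C0 write: invalidate ['C1=M'] -> C0=M] -> [M,I,I] (invalidations this op: 1; running total: 2)
Op 6: C1 write [C1 write: invalidate ['C0=M'] -> C1=M] -> [I,M,I] (invalidations this op: 1; running total: 3)
Op 7: C2 read [C2 read from I: others=['C1=M'] -> C2=S, others downsized to S] -> [I,S,S] (invalidations this op: 0; running total: 3)
Op 8: C0 write [C0 write: invalidate ['C1=S', 'C2=S'] -> C0=M] -> [M,I,I] (invalidations this op: 2; running total: 5)

Answer: 5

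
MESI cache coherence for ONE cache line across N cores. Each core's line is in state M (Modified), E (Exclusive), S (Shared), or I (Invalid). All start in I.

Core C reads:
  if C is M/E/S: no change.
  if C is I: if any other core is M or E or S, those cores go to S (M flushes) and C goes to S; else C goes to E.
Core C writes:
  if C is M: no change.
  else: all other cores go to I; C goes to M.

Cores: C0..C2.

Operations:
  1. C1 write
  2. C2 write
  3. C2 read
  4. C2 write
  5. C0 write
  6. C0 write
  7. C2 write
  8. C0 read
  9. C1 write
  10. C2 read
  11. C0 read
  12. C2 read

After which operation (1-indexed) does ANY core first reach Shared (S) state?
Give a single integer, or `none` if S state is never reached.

Answer: 8

Derivation:
Op 1: C1 write [C1 write: invalidate none -> C1=M] -> [I,M,I]
Op 2: C2 write [C2 write: invalidate ['C1=M'] -> C2=M] -> [I,I,M]
Op 3: C2 read [C2 read: already in M, no change] -> [I,I,M]
Op 4: C2 write [C2 write: already M (modified), no change] -> [I,I,M]
Op 5: C0 write [C0 write: invalidate ['C2=M'] -> C0=M] -> [M,I,I]
Op 6: C0 write [C0 write: already M (modified), no change] -> [M,I,I]
Op 7: C2 write [C2 write: invalidate ['C0=M'] -> C2=M] -> [I,I,M]
Op 8: C0 read [C0 read from I: others=['C2=M'] -> C0=S, others downsized to S] -> [S,I,S]
  -> First S state at op 8; remaining ops need not be traced.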